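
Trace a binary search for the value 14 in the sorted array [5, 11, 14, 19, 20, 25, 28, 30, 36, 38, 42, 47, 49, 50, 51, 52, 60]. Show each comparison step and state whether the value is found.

Binary search for 14 in [5, 11, 14, 19, 20, 25, 28, 30, 36, 38, 42, 47, 49, 50, 51, 52, 60]:

lo=0, hi=16, mid=8, arr[mid]=36 -> 36 > 14, search left half
lo=0, hi=7, mid=3, arr[mid]=19 -> 19 > 14, search left half
lo=0, hi=2, mid=1, arr[mid]=11 -> 11 < 14, search right half
lo=2, hi=2, mid=2, arr[mid]=14 -> Found target at index 2!

Binary search finds 14 at index 2 after 4 comparisons. The search repeatedly halves the search space by comparing with the middle element.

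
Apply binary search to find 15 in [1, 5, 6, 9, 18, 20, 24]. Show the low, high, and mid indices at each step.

Binary search for 15 in [1, 5, 6, 9, 18, 20, 24]:

lo=0, hi=6, mid=3, arr[mid]=9 -> 9 < 15, search right half
lo=4, hi=6, mid=5, arr[mid]=20 -> 20 > 15, search left half
lo=4, hi=4, mid=4, arr[mid]=18 -> 18 > 15, search left half
lo=4 > hi=3, target 15 not found

Binary search determines that 15 is not in the array after 3 comparisons. The search space was exhausted without finding the target.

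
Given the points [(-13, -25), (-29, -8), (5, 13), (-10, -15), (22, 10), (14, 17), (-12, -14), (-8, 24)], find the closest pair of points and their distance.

Computing all pairwise distances among 8 points:

d((-13, -25), (-29, -8)) = 23.3452
d((-13, -25), (5, 13)) = 42.0476
d((-13, -25), (-10, -15)) = 10.4403
d((-13, -25), (22, 10)) = 49.4975
d((-13, -25), (14, 17)) = 49.93
d((-13, -25), (-12, -14)) = 11.0454
d((-13, -25), (-8, 24)) = 49.2544
d((-29, -8), (5, 13)) = 39.9625
d((-29, -8), (-10, -15)) = 20.2485
d((-29, -8), (22, 10)) = 54.0833
d((-29, -8), (14, 17)) = 49.7393
d((-29, -8), (-12, -14)) = 18.0278
d((-29, -8), (-8, 24)) = 38.2753
d((5, 13), (-10, -15)) = 31.7648
d((5, 13), (22, 10)) = 17.2627
d((5, 13), (14, 17)) = 9.8489
d((5, 13), (-12, -14)) = 31.9061
d((5, 13), (-8, 24)) = 17.0294
d((-10, -15), (22, 10)) = 40.6079
d((-10, -15), (14, 17)) = 40.0
d((-10, -15), (-12, -14)) = 2.2361 <-- minimum
d((-10, -15), (-8, 24)) = 39.0512
d((22, 10), (14, 17)) = 10.6301
d((22, 10), (-12, -14)) = 41.6173
d((22, 10), (-8, 24)) = 33.1059
d((14, 17), (-12, -14)) = 40.4599
d((14, 17), (-8, 24)) = 23.0868
d((-12, -14), (-8, 24)) = 38.2099

Closest pair: (-10, -15) and (-12, -14) with distance 2.2361

The closest pair is (-10, -15) and (-12, -14) with Euclidean distance 2.2361. For 8 points, brute-force pairwise comparison is shown above. For large n, the divide-and-conquer algorithm (sort by x, recurse on halves, check the dividing strip) achieves O(n log n).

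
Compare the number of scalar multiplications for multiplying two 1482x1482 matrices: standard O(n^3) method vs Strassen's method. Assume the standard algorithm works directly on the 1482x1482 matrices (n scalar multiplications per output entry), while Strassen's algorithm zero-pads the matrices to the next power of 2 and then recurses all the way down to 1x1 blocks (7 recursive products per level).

Matrix multiplication for 1482x1482 matrices:

Strassen's algorithm requires power-of-2 dimensions. Pad 1482x1482 to 2048x2048 (next power of 2).

Standard algorithm: 1482^3 = 3254952168 multiplications
Strassen's algorithm: 7^(log2(2048)) = 7^11 = 1977326743 multiplications
Savings: 3254952168 - 1977326743 = 1277625425 multiplications

Standard: 3254952168 multiplications (1482^3). Strassen: 1977326743 multiplications (7^11, after padding to 2048x2048). Strassen reduces 8 recursive multiplications to 7 at each level.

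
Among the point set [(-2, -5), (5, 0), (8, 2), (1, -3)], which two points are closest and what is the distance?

Computing all pairwise distances among 4 points:

d((-2, -5), (5, 0)) = 8.6023
d((-2, -5), (8, 2)) = 12.2066
d((-2, -5), (1, -3)) = 3.6056 <-- minimum
d((5, 0), (8, 2)) = 3.6056 <-- minimum
d((5, 0), (1, -3)) = 5.0
d((8, 2), (1, -3)) = 8.6023

Minimum distance: 3.6056 (tie among 2 pairs: (-2, -5) and (1, -3); (5, 0) and (8, 2))

The minimum Euclidean distance is 3.6056. There is a tie: 2 pairs achieve this minimum — (-2, -5) and (1, -3); (5, 0) and (8, 2). Any of these is a valid closest pair. For 4 points, brute-force pairwise comparison is shown above. For large n, the divide-and-conquer algorithm (sort by x, recurse on halves, check the dividing strip) achieves O(n log n).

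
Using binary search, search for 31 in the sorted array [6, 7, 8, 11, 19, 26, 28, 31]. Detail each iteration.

Binary search for 31 in [6, 7, 8, 11, 19, 26, 28, 31]:

lo=0, hi=7, mid=3, arr[mid]=11 -> 11 < 31, search right half
lo=4, hi=7, mid=5, arr[mid]=26 -> 26 < 31, search right half
lo=6, hi=7, mid=6, arr[mid]=28 -> 28 < 31, search right half
lo=7, hi=7, mid=7, arr[mid]=31 -> Found target at index 7!

Binary search finds 31 at index 7 after 4 comparisons. The search repeatedly halves the search space by comparing with the middle element.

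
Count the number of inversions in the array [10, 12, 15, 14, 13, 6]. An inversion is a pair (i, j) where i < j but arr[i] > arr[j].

Finding inversions in [10, 12, 15, 14, 13, 6]:

(0, 5): arr[0]=10 > arr[5]=6
(1, 5): arr[1]=12 > arr[5]=6
(2, 3): arr[2]=15 > arr[3]=14
(2, 4): arr[2]=15 > arr[4]=13
(2, 5): arr[2]=15 > arr[5]=6
(3, 4): arr[3]=14 > arr[4]=13
(3, 5): arr[3]=14 > arr[5]=6
(4, 5): arr[4]=13 > arr[5]=6

Total inversions: 8

The array has 8 inversion(s): (0,5), (1,5), (2,3), (2,4), (2,5), (3,4), (3,5), (4,5). Each pair (i,j) satisfies i < j and arr[i] > arr[j].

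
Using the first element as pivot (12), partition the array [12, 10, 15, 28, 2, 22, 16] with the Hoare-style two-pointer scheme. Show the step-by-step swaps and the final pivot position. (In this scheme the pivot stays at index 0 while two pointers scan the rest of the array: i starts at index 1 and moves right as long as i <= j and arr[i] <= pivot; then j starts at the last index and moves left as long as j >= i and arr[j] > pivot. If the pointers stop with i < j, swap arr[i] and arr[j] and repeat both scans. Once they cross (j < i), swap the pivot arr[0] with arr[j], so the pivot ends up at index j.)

Hoare-style two-pointer partition with pivot = 12:

Initial array: [12, 10, 15, 28, 2, 22, 16]

Pointers start at i = 1, j = 6.
i stops at index 2 (arr[2]=15 > 12), j stops at index 4 (arr[4]=2 <= 12): swap arr[2] and arr[4], array becomes [12, 10, 2, 28, 15, 22, 16]
i ends at 3, j ends at 2: the pointers have crossed (j < i), so scanning stops.

Swap pivot arr[0] with arr[2] to place pivot at position 2: [2, 10, 12, 28, 15, 22, 16]
Pivot position: 2

After partitioning with pivot 12, the array becomes [2, 10, 12, 28, 15, 22, 16]. The pivot is placed at index 2. All elements to the left of the pivot are <= 12, and all elements to the right are > 12.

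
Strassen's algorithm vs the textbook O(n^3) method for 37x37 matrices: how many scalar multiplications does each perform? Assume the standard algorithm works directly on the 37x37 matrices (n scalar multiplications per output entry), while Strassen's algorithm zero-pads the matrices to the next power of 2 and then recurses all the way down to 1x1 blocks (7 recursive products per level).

Matrix multiplication for 37x37 matrices:

Strassen's algorithm requires power-of-2 dimensions. Pad 37x37 to 64x64 (next power of 2).

Standard algorithm: 37^3 = 50653 multiplications
Strassen's algorithm: 7^(log2(64)) = 7^6 = 117649 multiplications
Difference: 50653 - 117649 = -66996 (Strassen uses MORE here due to padding overhead — for small or just-over-power-of-2 n, padding can outweigh the per-level savings)

Standard: 50653 multiplications (37^3). Strassen: 117649 multiplications (7^6, after padding to 64x64). Strassen reduces 8 recursive multiplications to 7 at each level.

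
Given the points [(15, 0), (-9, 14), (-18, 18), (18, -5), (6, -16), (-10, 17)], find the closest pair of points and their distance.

Computing all pairwise distances among 6 points:

d((15, 0), (-9, 14)) = 27.7849
d((15, 0), (-18, 18)) = 37.5899
d((15, 0), (18, -5)) = 5.831
d((15, 0), (6, -16)) = 18.3576
d((15, 0), (-10, 17)) = 30.2324
d((-9, 14), (-18, 18)) = 9.8489
d((-9, 14), (18, -5)) = 33.0151
d((-9, 14), (6, -16)) = 33.541
d((-9, 14), (-10, 17)) = 3.1623 <-- minimum
d((-18, 18), (18, -5)) = 42.72
d((-18, 18), (6, -16)) = 41.6173
d((-18, 18), (-10, 17)) = 8.0623
d((18, -5), (6, -16)) = 16.2788
d((18, -5), (-10, 17)) = 35.609
d((6, -16), (-10, 17)) = 36.6742

Closest pair: (-9, 14) and (-10, 17) with distance 3.1623

The closest pair is (-9, 14) and (-10, 17) with Euclidean distance 3.1623. For 6 points, brute-force pairwise comparison is shown above. For large n, the divide-and-conquer algorithm (sort by x, recurse on halves, check the dividing strip) achieves O(n log n).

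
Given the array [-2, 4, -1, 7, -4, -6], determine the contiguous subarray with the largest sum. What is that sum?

Using Kadane's algorithm on [-2, 4, -1, 7, -4, -6]:

Scanning through the array:
Position 1 (value 4): max_ending_here = 4, max_so_far = 4
Position 2 (value -1): max_ending_here = 3, max_so_far = 4
Position 3 (value 7): max_ending_here = 10, max_so_far = 10
Position 4 (value -4): max_ending_here = 6, max_so_far = 10
Position 5 (value -6): max_ending_here = 0, max_so_far = 10

Maximum subarray: [4, -1, 7]
Maximum sum: 10

The maximum subarray is [4, -1, 7] with sum 10. This subarray runs from index 1 to index 3.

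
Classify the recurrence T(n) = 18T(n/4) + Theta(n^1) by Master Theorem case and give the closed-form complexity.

Master Theorem for T(n) = 18T(n/4) + O(n^1):

a = 18, b = 4, c = 1
log_b(a) = log_4(18) = 2.0850

Case 1: c = 1 < log_4(18) = 2.0850
T(n) = O(n^(log_4 18))

For T(n) = 18T(n/4) + O(n^1): log_4(18) = 2.0850. This is Case 1 of the Master Theorem (c < log_b(a), work dominated by leaves), giving O(n^(log_4 18)).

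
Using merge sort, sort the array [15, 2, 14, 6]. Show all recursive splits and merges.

Merge sort trace:

Split: [15, 2, 14, 6] -> [15, 2] and [14, 6]
  Split: [15, 2] -> [15] and [2]
  Merge: [15] + [2] -> [2, 15]
  Split: [14, 6] -> [14] and [6]
  Merge: [14] + [6] -> [6, 14]
Merge: [2, 15] + [6, 14] -> [2, 6, 14, 15]

Final sorted array: [2, 6, 14, 15]

The merge sort proceeds by recursively splitting the array and merging sorted halves.
After all merges, the sorted array is [2, 6, 14, 15].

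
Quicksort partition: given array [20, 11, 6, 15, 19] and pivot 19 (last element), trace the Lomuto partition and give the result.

Lomuto partition with pivot = 19:

Initial array: [20, 11, 6, 15, 19]

arr[0]=20 > 19: no swap
arr[1]=11 <= 19: swap with position 0, array becomes [11, 20, 6, 15, 19]
arr[2]=6 <= 19: swap with position 1, array becomes [11, 6, 20, 15, 19]
arr[3]=15 <= 19: swap with position 2, array becomes [11, 6, 15, 20, 19]

Place pivot at position 3: [11, 6, 15, 19, 20]
Pivot position: 3

After partitioning with pivot 19, the array becomes [11, 6, 15, 19, 20]. The pivot is placed at index 3. All elements to the left of the pivot are <= 19, and all elements to the right are > 19.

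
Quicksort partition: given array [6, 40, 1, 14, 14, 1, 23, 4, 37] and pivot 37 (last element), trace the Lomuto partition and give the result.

Lomuto partition with pivot = 37:

Initial array: [6, 40, 1, 14, 14, 1, 23, 4, 37]

arr[0]=6 <= 37: swap with position 0, array becomes [6, 40, 1, 14, 14, 1, 23, 4, 37]
arr[1]=40 > 37: no swap
arr[2]=1 <= 37: swap with position 1, array becomes [6, 1, 40, 14, 14, 1, 23, 4, 37]
arr[3]=14 <= 37: swap with position 2, array becomes [6, 1, 14, 40, 14, 1, 23, 4, 37]
arr[4]=14 <= 37: swap with position 3, array becomes [6, 1, 14, 14, 40, 1, 23, 4, 37]
arr[5]=1 <= 37: swap with position 4, array becomes [6, 1, 14, 14, 1, 40, 23, 4, 37]
arr[6]=23 <= 37: swap with position 5, array becomes [6, 1, 14, 14, 1, 23, 40, 4, 37]
arr[7]=4 <= 37: swap with position 6, array becomes [6, 1, 14, 14, 1, 23, 4, 40, 37]

Place pivot at position 7: [6, 1, 14, 14, 1, 23, 4, 37, 40]
Pivot position: 7

After partitioning with pivot 37, the array becomes [6, 1, 14, 14, 1, 23, 4, 37, 40]. The pivot is placed at index 7. All elements to the left of the pivot are <= 37, and all elements to the right are > 37.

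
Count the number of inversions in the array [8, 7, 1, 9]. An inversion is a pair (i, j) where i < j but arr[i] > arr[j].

Finding inversions in [8, 7, 1, 9]:

(0, 1): arr[0]=8 > arr[1]=7
(0, 2): arr[0]=8 > arr[2]=1
(1, 2): arr[1]=7 > arr[2]=1

Total inversions: 3

The array has 3 inversion(s): (0,1), (0,2), (1,2). Each pair (i,j) satisfies i < j and arr[i] > arr[j].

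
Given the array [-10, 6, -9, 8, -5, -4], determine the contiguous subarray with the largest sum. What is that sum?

Using Kadane's algorithm on [-10, 6, -9, 8, -5, -4]:

Scanning through the array:
Position 1 (value 6): max_ending_here = 6, max_so_far = 6
Position 2 (value -9): max_ending_here = -3, max_so_far = 6
Position 3 (value 8): max_ending_here = 8, max_so_far = 8
Position 4 (value -5): max_ending_here = 3, max_so_far = 8
Position 5 (value -4): max_ending_here = -1, max_so_far = 8

Maximum subarray: [8]
Maximum sum: 8

The maximum subarray is [8] with sum 8. This subarray runs from index 3 to index 3.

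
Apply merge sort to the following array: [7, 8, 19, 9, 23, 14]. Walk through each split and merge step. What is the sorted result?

Merge sort trace:

Split: [7, 8, 19, 9, 23, 14] -> [7, 8, 19] and [9, 23, 14]
  Split: [7, 8, 19] -> [7] and [8, 19]
    Split: [8, 19] -> [8] and [19]
    Merge: [8] + [19] -> [8, 19]
  Merge: [7] + [8, 19] -> [7, 8, 19]
  Split: [9, 23, 14] -> [9] and [23, 14]
    Split: [23, 14] -> [23] and [14]
    Merge: [23] + [14] -> [14, 23]
  Merge: [9] + [14, 23] -> [9, 14, 23]
Merge: [7, 8, 19] + [9, 14, 23] -> [7, 8, 9, 14, 19, 23]

Final sorted array: [7, 8, 9, 14, 19, 23]

The merge sort proceeds by recursively splitting the array and merging sorted halves.
After all merges, the sorted array is [7, 8, 9, 14, 19, 23].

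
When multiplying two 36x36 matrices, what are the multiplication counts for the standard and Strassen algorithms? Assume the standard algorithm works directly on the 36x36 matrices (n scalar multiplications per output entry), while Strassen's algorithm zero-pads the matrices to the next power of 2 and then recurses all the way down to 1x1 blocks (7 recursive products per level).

Matrix multiplication for 36x36 matrices:

Strassen's algorithm requires power-of-2 dimensions. Pad 36x36 to 64x64 (next power of 2).

Standard algorithm: 36^3 = 46656 multiplications
Strassen's algorithm: 7^(log2(64)) = 7^6 = 117649 multiplications
Difference: 46656 - 117649 = -70993 (Strassen uses MORE here due to padding overhead — for small or just-over-power-of-2 n, padding can outweigh the per-level savings)

Standard: 46656 multiplications (36^3). Strassen: 117649 multiplications (7^6, after padding to 64x64). Strassen reduces 8 recursive multiplications to 7 at each level.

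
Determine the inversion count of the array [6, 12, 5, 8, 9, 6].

Finding inversions in [6, 12, 5, 8, 9, 6]:

(0, 2): arr[0]=6 > arr[2]=5
(1, 2): arr[1]=12 > arr[2]=5
(1, 3): arr[1]=12 > arr[3]=8
(1, 4): arr[1]=12 > arr[4]=9
(1, 5): arr[1]=12 > arr[5]=6
(3, 5): arr[3]=8 > arr[5]=6
(4, 5): arr[4]=9 > arr[5]=6

Total inversions: 7

The array has 7 inversion(s): (0,2), (1,2), (1,3), (1,4), (1,5), (3,5), (4,5). Each pair (i,j) satisfies i < j and arr[i] > arr[j].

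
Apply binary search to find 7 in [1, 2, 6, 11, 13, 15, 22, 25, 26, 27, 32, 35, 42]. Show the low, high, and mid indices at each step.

Binary search for 7 in [1, 2, 6, 11, 13, 15, 22, 25, 26, 27, 32, 35, 42]:

lo=0, hi=12, mid=6, arr[mid]=22 -> 22 > 7, search left half
lo=0, hi=5, mid=2, arr[mid]=6 -> 6 < 7, search right half
lo=3, hi=5, mid=4, arr[mid]=13 -> 13 > 7, search left half
lo=3, hi=3, mid=3, arr[mid]=11 -> 11 > 7, search left half
lo=3 > hi=2, target 7 not found

Binary search determines that 7 is not in the array after 4 comparisons. The search space was exhausted without finding the target.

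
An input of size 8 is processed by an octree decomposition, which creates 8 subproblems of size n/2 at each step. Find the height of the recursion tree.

For divide and conquer with division factor 2:

Problem sizes at each level:
Level 0: 8
Level 1: 4
Level 2: 2
Level 3: 1

The root is level 0 and the size-1 base case is level 3 (the tree spans levels 0 through 3, i.e. 4 levels counting the root), so the depth is the number of divisions: log_2(8) = 3

The recursion tree depth is log_2(8) = 3. At each level, the problem size is divided by 2, so it takes 3 divisions to reduce to a base case of size 1. The algorithm makes 8 recursive calls at each level.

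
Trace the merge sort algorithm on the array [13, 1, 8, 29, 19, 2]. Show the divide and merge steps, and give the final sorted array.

Merge sort trace:

Split: [13, 1, 8, 29, 19, 2] -> [13, 1, 8] and [29, 19, 2]
  Split: [13, 1, 8] -> [13] and [1, 8]
    Split: [1, 8] -> [1] and [8]
    Merge: [1] + [8] -> [1, 8]
  Merge: [13] + [1, 8] -> [1, 8, 13]
  Split: [29, 19, 2] -> [29] and [19, 2]
    Split: [19, 2] -> [19] and [2]
    Merge: [19] + [2] -> [2, 19]
  Merge: [29] + [2, 19] -> [2, 19, 29]
Merge: [1, 8, 13] + [2, 19, 29] -> [1, 2, 8, 13, 19, 29]

Final sorted array: [1, 2, 8, 13, 19, 29]

The merge sort proceeds by recursively splitting the array and merging sorted halves.
After all merges, the sorted array is [1, 2, 8, 13, 19, 29].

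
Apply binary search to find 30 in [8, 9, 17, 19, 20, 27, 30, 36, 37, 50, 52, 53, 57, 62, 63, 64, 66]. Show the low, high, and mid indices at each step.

Binary search for 30 in [8, 9, 17, 19, 20, 27, 30, 36, 37, 50, 52, 53, 57, 62, 63, 64, 66]:

lo=0, hi=16, mid=8, arr[mid]=37 -> 37 > 30, search left half
lo=0, hi=7, mid=3, arr[mid]=19 -> 19 < 30, search right half
lo=4, hi=7, mid=5, arr[mid]=27 -> 27 < 30, search right half
lo=6, hi=7, mid=6, arr[mid]=30 -> Found target at index 6!

Binary search finds 30 at index 6 after 4 comparisons. The search repeatedly halves the search space by comparing with the middle element.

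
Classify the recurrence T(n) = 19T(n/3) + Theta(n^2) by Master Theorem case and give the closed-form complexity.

Master Theorem for T(n) = 19T(n/3) + O(n^2):

a = 19, b = 3, c = 2
log_b(a) = log_3(19) = 2.6801

Case 1: c = 2 < log_3(19) = 2.6801
T(n) = O(n^(log_3 19))

For T(n) = 19T(n/3) + O(n^2): log_3(19) = 2.6801. This is Case 1 of the Master Theorem (c < log_b(a), work dominated by leaves), giving O(n^(log_3 19)).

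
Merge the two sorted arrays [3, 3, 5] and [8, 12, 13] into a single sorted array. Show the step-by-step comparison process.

Merging process:

Compare 3 vs 8: take 3 from left. Merged: [3]
Compare 3 vs 8: take 3 from left. Merged: [3, 3]
Compare 5 vs 8: take 5 from left. Merged: [3, 3, 5]
Append remaining from right: [8, 12, 13]. Merged: [3, 3, 5, 8, 12, 13]

Final merged array: [3, 3, 5, 8, 12, 13]
Total comparisons: 3

The merged array is [3, 3, 5, 8, 12, 13], requiring 3 comparisons. The merge step runs in O(n) time where n is the total number of elements.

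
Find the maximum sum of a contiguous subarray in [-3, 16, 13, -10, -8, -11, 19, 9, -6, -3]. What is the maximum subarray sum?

Using Kadane's algorithm on [-3, 16, 13, -10, -8, -11, 19, 9, -6, -3]:

Scanning through the array:
Position 1 (value 16): max_ending_here = 16, max_so_far = 16
Position 2 (value 13): max_ending_here = 29, max_so_far = 29
Position 3 (value -10): max_ending_here = 19, max_so_far = 29
Position 4 (value -8): max_ending_here = 11, max_so_far = 29
Position 5 (value -11): max_ending_here = 0, max_so_far = 29
Position 6 (value 19): max_ending_here = 19, max_so_far = 29
Position 7 (value 9): max_ending_here = 28, max_so_far = 29
Position 8 (value -6): max_ending_here = 22, max_so_far = 29
Position 9 (value -3): max_ending_here = 19, max_so_far = 29

Maximum subarray: [16, 13]
Maximum sum: 29

The maximum subarray is [16, 13] with sum 29. This subarray runs from index 1 to index 2.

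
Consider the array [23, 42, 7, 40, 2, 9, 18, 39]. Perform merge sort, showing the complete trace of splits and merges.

Merge sort trace:

Split: [23, 42, 7, 40, 2, 9, 18, 39] -> [23, 42, 7, 40] and [2, 9, 18, 39]
  Split: [23, 42, 7, 40] -> [23, 42] and [7, 40]
    Split: [23, 42] -> [23] and [42]
    Merge: [23] + [42] -> [23, 42]
    Split: [7, 40] -> [7] and [40]
    Merge: [7] + [40] -> [7, 40]
  Merge: [23, 42] + [7, 40] -> [7, 23, 40, 42]
  Split: [2, 9, 18, 39] -> [2, 9] and [18, 39]
    Split: [2, 9] -> [2] and [9]
    Merge: [2] + [9] -> [2, 9]
    Split: [18, 39] -> [18] and [39]
    Merge: [18] + [39] -> [18, 39]
  Merge: [2, 9] + [18, 39] -> [2, 9, 18, 39]
Merge: [7, 23, 40, 42] + [2, 9, 18, 39] -> [2, 7, 9, 18, 23, 39, 40, 42]

Final sorted array: [2, 7, 9, 18, 23, 39, 40, 42]

The merge sort proceeds by recursively splitting the array and merging sorted halves.
After all merges, the sorted array is [2, 7, 9, 18, 23, 39, 40, 42].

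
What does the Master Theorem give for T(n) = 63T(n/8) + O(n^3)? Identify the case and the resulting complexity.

Master Theorem for T(n) = 63T(n/8) + O(n^3):

a = 63, b = 8, c = 3
log_b(a) = log_8(63) = 1.9924

Case 3: c = 3 > log_8(63) = 1.9924
T(n) = O(n^3) = O(n^3)

For T(n) = 63T(n/8) + O(n^3): log_8(63) = 1.9924. This is Case 3 of the Master Theorem (c > log_b(a), work dominated by root), giving O(n^3).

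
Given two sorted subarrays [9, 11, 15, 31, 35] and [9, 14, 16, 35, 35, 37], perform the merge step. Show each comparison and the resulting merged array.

Merging process:

Compare 9 vs 9: take 9 from left. Merged: [9]
Compare 11 vs 9: take 9 from right. Merged: [9, 9]
Compare 11 vs 14: take 11 from left. Merged: [9, 9, 11]
Compare 15 vs 14: take 14 from right. Merged: [9, 9, 11, 14]
Compare 15 vs 16: take 15 from left. Merged: [9, 9, 11, 14, 15]
Compare 31 vs 16: take 16 from right. Merged: [9, 9, 11, 14, 15, 16]
Compare 31 vs 35: take 31 from left. Merged: [9, 9, 11, 14, 15, 16, 31]
Compare 35 vs 35: take 35 from left. Merged: [9, 9, 11, 14, 15, 16, 31, 35]
Append remaining from right: [35, 35, 37]. Merged: [9, 9, 11, 14, 15, 16, 31, 35, 35, 35, 37]

Final merged array: [9, 9, 11, 14, 15, 16, 31, 35, 35, 35, 37]
Total comparisons: 8

The merged array is [9, 9, 11, 14, 15, 16, 31, 35, 35, 35, 37], requiring 8 comparisons. The merge step runs in O(n) time where n is the total number of elements.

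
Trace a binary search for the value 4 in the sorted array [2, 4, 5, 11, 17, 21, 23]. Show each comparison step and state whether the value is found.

Binary search for 4 in [2, 4, 5, 11, 17, 21, 23]:

lo=0, hi=6, mid=3, arr[mid]=11 -> 11 > 4, search left half
lo=0, hi=2, mid=1, arr[mid]=4 -> Found target at index 1!

Binary search finds 4 at index 1 after 2 comparisons. The search repeatedly halves the search space by comparing with the middle element.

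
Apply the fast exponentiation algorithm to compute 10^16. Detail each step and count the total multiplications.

Computing 10^16 by squaring (build up from 10^1; each line after the first costs one multiplication):

10^1 = 10
10^2 = (10^1)^2 = 10^2 = 100
10^4 = (10^2)^2 = 100^2 = 10000
10^8 = (10^4)^2 = 10000^2 = 100000000
10^16 = (10^8)^2 = 100000000^2 = 10000000000000000

Result: 10000000000000000
Multiplications needed: 4 (4 lines after 10^1)

10^16 = 10000000000000000. Using exponentiation by squaring, this requires 4 multiplications. The key idea: if the exponent is even, square the half-power; if odd, multiply by the base once.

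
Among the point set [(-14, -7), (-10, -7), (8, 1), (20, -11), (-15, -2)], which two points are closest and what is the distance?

Computing all pairwise distances among 5 points:

d((-14, -7), (-10, -7)) = 4.0 <-- minimum
d((-14, -7), (8, 1)) = 23.4094
d((-14, -7), (20, -11)) = 34.2345
d((-14, -7), (-15, -2)) = 5.099
d((-10, -7), (8, 1)) = 19.6977
d((-10, -7), (20, -11)) = 30.2655
d((-10, -7), (-15, -2)) = 7.0711
d((8, 1), (20, -11)) = 16.9706
d((8, 1), (-15, -2)) = 23.1948
d((20, -11), (-15, -2)) = 36.1386

Closest pair: (-14, -7) and (-10, -7) with distance 4.0

The closest pair is (-14, -7) and (-10, -7) with Euclidean distance 4.0. For 5 points, brute-force pairwise comparison is shown above. For large n, the divide-and-conquer algorithm (sort by x, recurse on halves, check the dividing strip) achieves O(n log n).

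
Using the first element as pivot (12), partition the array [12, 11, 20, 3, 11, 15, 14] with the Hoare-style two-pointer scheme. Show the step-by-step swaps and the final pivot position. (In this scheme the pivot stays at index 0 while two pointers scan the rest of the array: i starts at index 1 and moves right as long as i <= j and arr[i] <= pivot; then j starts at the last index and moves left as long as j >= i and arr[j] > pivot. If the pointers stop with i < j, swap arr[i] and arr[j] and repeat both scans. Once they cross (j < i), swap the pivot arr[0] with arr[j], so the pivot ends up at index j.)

Hoare-style two-pointer partition with pivot = 12:

Initial array: [12, 11, 20, 3, 11, 15, 14]

Pointers start at i = 1, j = 6.
i stops at index 2 (arr[2]=20 > 12), j stops at index 4 (arr[4]=11 <= 12): swap arr[2] and arr[4], array becomes [12, 11, 11, 3, 20, 15, 14]
i ends at 4, j ends at 3: the pointers have crossed (j < i), so scanning stops.

Swap pivot arr[0] with arr[3] to place pivot at position 3: [3, 11, 11, 12, 20, 15, 14]
Pivot position: 3

After partitioning with pivot 12, the array becomes [3, 11, 11, 12, 20, 15, 14]. The pivot is placed at index 3. All elements to the left of the pivot are <= 12, and all elements to the right are > 12.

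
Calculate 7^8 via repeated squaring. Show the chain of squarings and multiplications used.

Computing 7^8 by squaring (build up from 7^1; each line after the first costs one multiplication):

7^1 = 7
7^2 = (7^1)^2 = 7^2 = 49
7^4 = (7^2)^2 = 49^2 = 2401
7^8 = (7^4)^2 = 2401^2 = 5764801

Result: 5764801
Multiplications needed: 3 (3 lines after 7^1)

7^8 = 5764801. Using exponentiation by squaring, this requires 3 multiplications. The key idea: if the exponent is even, square the half-power; if odd, multiply by the base once.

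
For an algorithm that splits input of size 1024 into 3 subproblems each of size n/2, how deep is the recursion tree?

For divide and conquer with division factor 2:

Problem sizes at each level:
Level 0: 1024
Level 1: 512
Level 2: 256
Level 3: 128
Level 4: 64
Level 5: 32
Level 6: 16
Level 7: 8
Level 8: 4
Level 9: 2
Level 10: 1

The root is level 0 and the size-1 base case is level 10 (the tree spans levels 0 through 10, i.e. 11 levels counting the root), so the depth is the number of divisions: log_2(1024) = 10

The recursion tree depth is log_2(1024) = 10. At each level, the problem size is divided by 2, so it takes 10 divisions to reduce to a base case of size 1. The algorithm makes 3 recursive calls at each level.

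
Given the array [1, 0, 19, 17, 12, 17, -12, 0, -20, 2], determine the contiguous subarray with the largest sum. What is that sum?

Using Kadane's algorithm on [1, 0, 19, 17, 12, 17, -12, 0, -20, 2]:

Scanning through the array:
Position 1 (value 0): max_ending_here = 1, max_so_far = 1
Position 2 (value 19): max_ending_here = 20, max_so_far = 20
Position 3 (value 17): max_ending_here = 37, max_so_far = 37
Position 4 (value 12): max_ending_here = 49, max_so_far = 49
Position 5 (value 17): max_ending_here = 66, max_so_far = 66
Position 6 (value -12): max_ending_here = 54, max_so_far = 66
Position 7 (value 0): max_ending_here = 54, max_so_far = 66
Position 8 (value -20): max_ending_here = 34, max_so_far = 66
Position 9 (value 2): max_ending_here = 36, max_so_far = 66

Maximum subarray: [1, 0, 19, 17, 12, 17]
Maximum sum: 66

The maximum subarray is [1, 0, 19, 17, 12, 17] with sum 66. This subarray runs from index 0 to index 5.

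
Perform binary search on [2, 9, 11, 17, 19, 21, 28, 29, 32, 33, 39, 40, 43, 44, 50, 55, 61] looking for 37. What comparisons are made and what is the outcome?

Binary search for 37 in [2, 9, 11, 17, 19, 21, 28, 29, 32, 33, 39, 40, 43, 44, 50, 55, 61]:

lo=0, hi=16, mid=8, arr[mid]=32 -> 32 < 37, search right half
lo=9, hi=16, mid=12, arr[mid]=43 -> 43 > 37, search left half
lo=9, hi=11, mid=10, arr[mid]=39 -> 39 > 37, search left half
lo=9, hi=9, mid=9, arr[mid]=33 -> 33 < 37, search right half
lo=10 > hi=9, target 37 not found

Binary search determines that 37 is not in the array after 4 comparisons. The search space was exhausted without finding the target.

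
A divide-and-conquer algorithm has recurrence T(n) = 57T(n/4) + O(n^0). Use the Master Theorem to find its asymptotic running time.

Master Theorem for T(n) = 57T(n/4) + O(n^0):

a = 57, b = 4, c = 0
log_b(a) = log_4(57) = 2.9164

Case 1: c = 0 < log_4(57) = 2.9164
T(n) = O(n^(log_4 57))

For T(n) = 57T(n/4) + O(n^0): log_4(57) = 2.9164. This is Case 1 of the Master Theorem (c < log_b(a), work dominated by leaves), giving O(n^(log_4 57)).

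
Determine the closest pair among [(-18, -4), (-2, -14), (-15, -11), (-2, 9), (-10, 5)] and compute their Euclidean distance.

Computing all pairwise distances among 5 points:

d((-18, -4), (-2, -14)) = 18.868
d((-18, -4), (-15, -11)) = 7.6158 <-- minimum
d((-18, -4), (-2, 9)) = 20.6155
d((-18, -4), (-10, 5)) = 12.0416
d((-2, -14), (-15, -11)) = 13.3417
d((-2, -14), (-2, 9)) = 23.0
d((-2, -14), (-10, 5)) = 20.6155
d((-15, -11), (-2, 9)) = 23.8537
d((-15, -11), (-10, 5)) = 16.7631
d((-2, 9), (-10, 5)) = 8.9443

Closest pair: (-18, -4) and (-15, -11) with distance 7.6158

The closest pair is (-18, -4) and (-15, -11) with Euclidean distance 7.6158. For 5 points, brute-force pairwise comparison is shown above. For large n, the divide-and-conquer algorithm (sort by x, recurse on halves, check the dividing strip) achieves O(n log n).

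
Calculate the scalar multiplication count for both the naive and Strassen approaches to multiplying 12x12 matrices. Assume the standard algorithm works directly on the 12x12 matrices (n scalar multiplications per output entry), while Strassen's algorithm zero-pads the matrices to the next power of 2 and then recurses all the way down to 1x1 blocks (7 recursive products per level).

Matrix multiplication for 12x12 matrices:

Strassen's algorithm requires power-of-2 dimensions. Pad 12x12 to 16x16 (next power of 2).

Standard algorithm: 12^3 = 1728 multiplications
Strassen's algorithm: 7^(log2(16)) = 7^4 = 2401 multiplications
Difference: 1728 - 2401 = -673 (Strassen uses MORE here due to padding overhead — for small or just-over-power-of-2 n, padding can outweigh the per-level savings)

Standard: 1728 multiplications (12^3). Strassen: 2401 multiplications (7^4, after padding to 16x16). Strassen reduces 8 recursive multiplications to 7 at each level.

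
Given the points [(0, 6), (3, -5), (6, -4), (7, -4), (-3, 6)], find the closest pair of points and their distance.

Computing all pairwise distances among 5 points:

d((0, 6), (3, -5)) = 11.4018
d((0, 6), (6, -4)) = 11.6619
d((0, 6), (7, -4)) = 12.2066
d((0, 6), (-3, 6)) = 3.0
d((3, -5), (6, -4)) = 3.1623
d((3, -5), (7, -4)) = 4.1231
d((3, -5), (-3, 6)) = 12.53
d((6, -4), (7, -4)) = 1.0 <-- minimum
d((6, -4), (-3, 6)) = 13.4536
d((7, -4), (-3, 6)) = 14.1421

Closest pair: (6, -4) and (7, -4) with distance 1.0

The closest pair is (6, -4) and (7, -4) with Euclidean distance 1.0. For 5 points, brute-force pairwise comparison is shown above. For large n, the divide-and-conquer algorithm (sort by x, recurse on halves, check the dividing strip) achieves O(n log n).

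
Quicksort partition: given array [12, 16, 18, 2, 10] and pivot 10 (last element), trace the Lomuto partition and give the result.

Lomuto partition with pivot = 10:

Initial array: [12, 16, 18, 2, 10]

arr[0]=12 > 10: no swap
arr[1]=16 > 10: no swap
arr[2]=18 > 10: no swap
arr[3]=2 <= 10: swap with position 0, array becomes [2, 16, 18, 12, 10]

Place pivot at position 1: [2, 10, 18, 12, 16]
Pivot position: 1

After partitioning with pivot 10, the array becomes [2, 10, 18, 12, 16]. The pivot is placed at index 1. All elements to the left of the pivot are <= 10, and all elements to the right are > 10.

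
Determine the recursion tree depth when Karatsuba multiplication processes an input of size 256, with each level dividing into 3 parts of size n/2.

For divide and conquer with division factor 2:

Problem sizes at each level:
Level 0: 256
Level 1: 128
Level 2: 64
Level 3: 32
Level 4: 16
Level 5: 8
Level 6: 4
Level 7: 2
Level 8: 1

The root is level 0 and the size-1 base case is level 8 (the tree spans levels 0 through 8, i.e. 9 levels counting the root), so the depth is the number of divisions: log_2(256) = 8

The recursion tree depth is log_2(256) = 8. At each level, the problem size is divided by 2, so it takes 8 divisions to reduce to a base case of size 1. The algorithm makes 3 recursive calls at each level.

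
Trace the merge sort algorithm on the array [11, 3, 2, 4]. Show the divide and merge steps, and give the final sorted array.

Merge sort trace:

Split: [11, 3, 2, 4] -> [11, 3] and [2, 4]
  Split: [11, 3] -> [11] and [3]
  Merge: [11] + [3] -> [3, 11]
  Split: [2, 4] -> [2] and [4]
  Merge: [2] + [4] -> [2, 4]
Merge: [3, 11] + [2, 4] -> [2, 3, 4, 11]

Final sorted array: [2, 3, 4, 11]

The merge sort proceeds by recursively splitting the array and merging sorted halves.
After all merges, the sorted array is [2, 3, 4, 11].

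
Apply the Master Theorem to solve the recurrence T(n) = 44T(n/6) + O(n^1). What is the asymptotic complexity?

Master Theorem for T(n) = 44T(n/6) + O(n^1):

a = 44, b = 6, c = 1
log_b(a) = log_6(44) = 2.1120

Case 1: c = 1 < log_6(44) = 2.1120
T(n) = O(n^(log_6 44))

For T(n) = 44T(n/6) + O(n^1): log_6(44) = 2.1120. This is Case 1 of the Master Theorem (c < log_b(a), work dominated by leaves), giving O(n^(log_6 44)).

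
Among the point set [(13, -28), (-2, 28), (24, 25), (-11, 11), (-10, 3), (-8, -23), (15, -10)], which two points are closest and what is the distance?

Computing all pairwise distances among 7 points:

d((13, -28), (-2, 28)) = 57.9741
d((13, -28), (24, 25)) = 54.1295
d((13, -28), (-11, 11)) = 45.793
d((13, -28), (-10, 3)) = 38.6005
d((13, -28), (-8, -23)) = 21.587
d((13, -28), (15, -10)) = 18.1108
d((-2, 28), (24, 25)) = 26.1725
d((-2, 28), (-11, 11)) = 19.2354
d((-2, 28), (-10, 3)) = 26.2488
d((-2, 28), (-8, -23)) = 51.3517
d((-2, 28), (15, -10)) = 41.6293
d((24, 25), (-11, 11)) = 37.6962
d((24, 25), (-10, 3)) = 40.4969
d((24, 25), (-8, -23)) = 57.6888
d((24, 25), (15, -10)) = 36.1386
d((-11, 11), (-10, 3)) = 8.0623 <-- minimum
d((-11, 11), (-8, -23)) = 34.1321
d((-11, 11), (15, -10)) = 33.4215
d((-10, 3), (-8, -23)) = 26.0768
d((-10, 3), (15, -10)) = 28.178
d((-8, -23), (15, -10)) = 26.4197

Closest pair: (-11, 11) and (-10, 3) with distance 8.0623

The closest pair is (-11, 11) and (-10, 3) with Euclidean distance 8.0623. For 7 points, brute-force pairwise comparison is shown above. For large n, the divide-and-conquer algorithm (sort by x, recurse on halves, check the dividing strip) achieves O(n log n).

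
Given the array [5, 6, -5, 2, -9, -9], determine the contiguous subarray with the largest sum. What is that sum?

Using Kadane's algorithm on [5, 6, -5, 2, -9, -9]:

Scanning through the array:
Position 1 (value 6): max_ending_here = 11, max_so_far = 11
Position 2 (value -5): max_ending_here = 6, max_so_far = 11
Position 3 (value 2): max_ending_here = 8, max_so_far = 11
Position 4 (value -9): max_ending_here = -1, max_so_far = 11
Position 5 (value -9): max_ending_here = -9, max_so_far = 11

Maximum subarray: [5, 6]
Maximum sum: 11

The maximum subarray is [5, 6] with sum 11. This subarray runs from index 0 to index 1.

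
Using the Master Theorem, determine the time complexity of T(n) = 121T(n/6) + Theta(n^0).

Master Theorem for T(n) = 121T(n/6) + O(n^0):

a = 121, b = 6, c = 0
log_b(a) = log_6(121) = 2.6766

Case 1: c = 0 < log_6(121) = 2.6766
T(n) = O(n^(log_6 121))

For T(n) = 121T(n/6) + O(n^0): log_6(121) = 2.6766. This is Case 1 of the Master Theorem (c < log_b(a), work dominated by leaves), giving O(n^(log_6 121)).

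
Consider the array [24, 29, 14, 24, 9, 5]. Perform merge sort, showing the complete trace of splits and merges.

Merge sort trace:

Split: [24, 29, 14, 24, 9, 5] -> [24, 29, 14] and [24, 9, 5]
  Split: [24, 29, 14] -> [24] and [29, 14]
    Split: [29, 14] -> [29] and [14]
    Merge: [29] + [14] -> [14, 29]
  Merge: [24] + [14, 29] -> [14, 24, 29]
  Split: [24, 9, 5] -> [24] and [9, 5]
    Split: [9, 5] -> [9] and [5]
    Merge: [9] + [5] -> [5, 9]
  Merge: [24] + [5, 9] -> [5, 9, 24]
Merge: [14, 24, 29] + [5, 9, 24] -> [5, 9, 14, 24, 24, 29]

Final sorted array: [5, 9, 14, 24, 24, 29]

The merge sort proceeds by recursively splitting the array and merging sorted halves.
After all merges, the sorted array is [5, 9, 14, 24, 24, 29].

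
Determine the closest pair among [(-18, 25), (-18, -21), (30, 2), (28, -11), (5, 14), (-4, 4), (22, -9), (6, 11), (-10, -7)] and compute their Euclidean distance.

Computing all pairwise distances among 9 points:

d((-18, 25), (-18, -21)) = 46.0
d((-18, 25), (30, 2)) = 53.2259
d((-18, 25), (28, -11)) = 58.4123
d((-18, 25), (5, 14)) = 25.4951
d((-18, 25), (-4, 4)) = 25.2389
d((-18, 25), (22, -9)) = 52.4976
d((-18, 25), (6, 11)) = 27.7849
d((-18, 25), (-10, -7)) = 32.9848
d((-18, -21), (30, 2)) = 53.2259
d((-18, -21), (28, -11)) = 47.0744
d((-18, -21), (5, 14)) = 41.8808
d((-18, -21), (-4, 4)) = 28.6531
d((-18, -21), (22, -9)) = 41.7612
d((-18, -21), (6, 11)) = 40.0
d((-18, -21), (-10, -7)) = 16.1245
d((30, 2), (28, -11)) = 13.1529
d((30, 2), (5, 14)) = 27.7308
d((30, 2), (-4, 4)) = 34.0588
d((30, 2), (22, -9)) = 13.6015
d((30, 2), (6, 11)) = 25.632
d((30, 2), (-10, -7)) = 41.0
d((28, -11), (5, 14)) = 33.9706
d((28, -11), (-4, 4)) = 35.3412
d((28, -11), (22, -9)) = 6.3246
d((28, -11), (6, 11)) = 31.1127
d((28, -11), (-10, -7)) = 38.2099
d((5, 14), (-4, 4)) = 13.4536
d((5, 14), (22, -9)) = 28.6007
d((5, 14), (6, 11)) = 3.1623 <-- minimum
d((5, 14), (-10, -7)) = 25.807
d((-4, 4), (22, -9)) = 29.0689
d((-4, 4), (6, 11)) = 12.2066
d((-4, 4), (-10, -7)) = 12.53
d((22, -9), (6, 11)) = 25.6125
d((22, -9), (-10, -7)) = 32.0624
d((6, 11), (-10, -7)) = 24.0832

Closest pair: (5, 14) and (6, 11) with distance 3.1623

The closest pair is (5, 14) and (6, 11) with Euclidean distance 3.1623. For 9 points, brute-force pairwise comparison is shown above. For large n, the divide-and-conquer algorithm (sort by x, recurse on halves, check the dividing strip) achieves O(n log n).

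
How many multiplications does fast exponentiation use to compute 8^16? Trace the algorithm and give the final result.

Computing 8^16 by squaring (build up from 8^1; each line after the first costs one multiplication):

8^1 = 8
8^2 = (8^1)^2 = 8^2 = 64
8^4 = (8^2)^2 = 64^2 = 4096
8^8 = (8^4)^2 = 4096^2 = 16777216
8^16 = (8^8)^2 = 16777216^2 = 281474976710656

Result: 281474976710656
Multiplications needed: 4 (4 lines after 8^1)

8^16 = 281474976710656. Using exponentiation by squaring, this requires 4 multiplications. The key idea: if the exponent is even, square the half-power; if odd, multiply by the base once.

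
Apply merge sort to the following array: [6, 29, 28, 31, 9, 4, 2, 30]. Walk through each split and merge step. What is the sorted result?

Merge sort trace:

Split: [6, 29, 28, 31, 9, 4, 2, 30] -> [6, 29, 28, 31] and [9, 4, 2, 30]
  Split: [6, 29, 28, 31] -> [6, 29] and [28, 31]
    Split: [6, 29] -> [6] and [29]
    Merge: [6] + [29] -> [6, 29]
    Split: [28, 31] -> [28] and [31]
    Merge: [28] + [31] -> [28, 31]
  Merge: [6, 29] + [28, 31] -> [6, 28, 29, 31]
  Split: [9, 4, 2, 30] -> [9, 4] and [2, 30]
    Split: [9, 4] -> [9] and [4]
    Merge: [9] + [4] -> [4, 9]
    Split: [2, 30] -> [2] and [30]
    Merge: [2] + [30] -> [2, 30]
  Merge: [4, 9] + [2, 30] -> [2, 4, 9, 30]
Merge: [6, 28, 29, 31] + [2, 4, 9, 30] -> [2, 4, 6, 9, 28, 29, 30, 31]

Final sorted array: [2, 4, 6, 9, 28, 29, 30, 31]

The merge sort proceeds by recursively splitting the array and merging sorted halves.
After all merges, the sorted array is [2, 4, 6, 9, 28, 29, 30, 31].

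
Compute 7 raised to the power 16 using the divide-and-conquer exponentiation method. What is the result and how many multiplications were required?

Computing 7^16 by squaring (build up from 7^1; each line after the first costs one multiplication):

7^1 = 7
7^2 = (7^1)^2 = 7^2 = 49
7^4 = (7^2)^2 = 49^2 = 2401
7^8 = (7^4)^2 = 2401^2 = 5764801
7^16 = (7^8)^2 = 5764801^2 = 33232930569601

Result: 33232930569601
Multiplications needed: 4 (4 lines after 7^1)

7^16 = 33232930569601. Using exponentiation by squaring, this requires 4 multiplications. The key idea: if the exponent is even, square the half-power; if odd, multiply by the base once.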